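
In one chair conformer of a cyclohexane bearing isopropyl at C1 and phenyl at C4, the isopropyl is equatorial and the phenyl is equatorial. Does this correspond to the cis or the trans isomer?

trans

C1 and C4 have opposite parity, so their axial bonds point in opposite directions.
With opposite-parity carbons, two substituents on the same face are one axial and one equatorial; opposite faces give both axial or both equatorial.
Here the groups are equatorial/equatorial → opposite face → trans.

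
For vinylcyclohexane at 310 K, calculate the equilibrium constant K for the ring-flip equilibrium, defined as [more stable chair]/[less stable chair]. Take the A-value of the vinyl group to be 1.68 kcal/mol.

K ≈ 15.3

One chair has the vinyl group axial (E = 1.68 kcal/mol) and the other has it equatorial (E = 0).
ΔG = 1.68 kcal/mol between the two chairs.
K = exp(ΔG/RT) with R = 1.987×10⁻³ kcal mol⁻¹ K⁻¹ and T = 310 K gives K ≈ 15.3.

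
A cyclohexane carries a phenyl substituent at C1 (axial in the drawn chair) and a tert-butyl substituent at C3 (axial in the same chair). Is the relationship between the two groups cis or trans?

C1 and C3 have the same parity, so their axial bonds point in the same direction.
With same-parity carbons, two substituents on the same face are both axial or both equatorial; opposite faces give one of each.
Here the groups are axial/axial → same face → cis.

cis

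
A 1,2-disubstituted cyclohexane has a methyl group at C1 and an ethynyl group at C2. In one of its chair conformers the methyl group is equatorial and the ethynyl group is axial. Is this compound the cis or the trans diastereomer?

C1 and C2 have opposite parity, so their axial bonds point in opposite directions.
With opposite-parity carbons, two substituents on the same face are one axial and one equatorial; opposite faces give both axial or both equatorial.
Here the groups are equatorial/axial → same face → cis.

cis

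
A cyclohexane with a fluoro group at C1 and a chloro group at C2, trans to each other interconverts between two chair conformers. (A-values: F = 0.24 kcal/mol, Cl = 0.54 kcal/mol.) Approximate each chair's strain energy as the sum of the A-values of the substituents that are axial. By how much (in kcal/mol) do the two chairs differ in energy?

0.78 kcal/mol

C1 and C2 have opposite parity, so for the trans isomer the two substituents are e,e in one chair and a,a in the other.
Chair I (fluoro axial, chloro axial): E = 0.78 kcal/mol.
Chair II (fluoro equatorial, chloro equatorial): E = 0.00 kcal/mol.
ΔE = 0.78 − 0.00 = 0.78 kcal/mol; chair II is more stable.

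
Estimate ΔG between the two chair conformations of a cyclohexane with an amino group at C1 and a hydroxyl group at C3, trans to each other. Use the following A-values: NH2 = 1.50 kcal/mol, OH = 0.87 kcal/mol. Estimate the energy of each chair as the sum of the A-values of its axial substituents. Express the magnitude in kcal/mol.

C1 and C3 have the same parity, so for the trans isomer the two substituents are one axial and one equatorial in each chair.
Chair I (amino axial, hydroxyl equatorial): E = 1.50 kcal/mol.
Chair II (amino equatorial, hydroxyl axial): E = 0.87 kcal/mol.
ΔE = 1.50 − 0.87 = 0.63 kcal/mol; chair II is more stable.

0.63 kcal/mol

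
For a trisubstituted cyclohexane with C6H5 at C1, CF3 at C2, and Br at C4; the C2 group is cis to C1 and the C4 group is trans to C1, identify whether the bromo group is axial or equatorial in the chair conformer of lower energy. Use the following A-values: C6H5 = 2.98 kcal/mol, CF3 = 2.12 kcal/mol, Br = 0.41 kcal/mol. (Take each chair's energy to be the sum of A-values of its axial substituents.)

equatorial

Chair I (phenyl axial, trifluoromethyl equatorial, bromo axial): E = 3.39 kcal/mol.
Chair II (phenyl equatorial, trifluoromethyl axial, bromo equatorial): E = 2.12 kcal/mol.
Chair II is the more stable (lower-energy) conformer, and in that chair the bromo group is equatorial.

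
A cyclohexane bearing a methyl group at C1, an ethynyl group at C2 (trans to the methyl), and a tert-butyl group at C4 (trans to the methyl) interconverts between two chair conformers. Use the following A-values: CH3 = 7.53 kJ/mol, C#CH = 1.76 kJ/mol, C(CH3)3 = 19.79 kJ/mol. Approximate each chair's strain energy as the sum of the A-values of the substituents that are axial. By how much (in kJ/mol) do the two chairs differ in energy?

29.08 kJ/mol

Chair I (methyl axial, ethynyl axial, tert-butyl axial): E = 29.08 kJ/mol.
Chair II (methyl equatorial, ethynyl equatorial, tert-butyl equatorial): E = 0.00 kJ/mol.
ΔE = 29.08 − 0.00 = 29.08 kJ/mol; chair II is more stable.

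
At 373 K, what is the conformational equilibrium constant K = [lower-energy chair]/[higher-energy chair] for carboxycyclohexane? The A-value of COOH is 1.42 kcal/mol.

K ≈ 6.79

One chair has the carboxyl group axial (E = 1.42 kcal/mol) and the other has it equatorial (E = 0).
ΔG = 1.42 kcal/mol between the two chairs.
K = exp(ΔG/RT) with R = 1.987×10⁻³ kcal mol⁻¹ K⁻¹ and T = 373 K gives K ≈ 6.79.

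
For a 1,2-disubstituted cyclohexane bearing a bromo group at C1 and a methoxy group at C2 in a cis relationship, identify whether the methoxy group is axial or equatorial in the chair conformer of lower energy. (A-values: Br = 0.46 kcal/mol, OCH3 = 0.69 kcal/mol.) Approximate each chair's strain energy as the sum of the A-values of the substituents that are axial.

equatorial

C1 and C2 have opposite parity, so for the cis isomer the two substituents are one axial and one equatorial in each chair.
Chair I (bromo axial, methoxy equatorial): E = 0.46 kcal/mol.
Chair II (bromo equatorial, methoxy axial): E = 0.69 kcal/mol.
Chair I is the more stable (lower-energy) conformer, and in that chair the methoxy group is equatorial.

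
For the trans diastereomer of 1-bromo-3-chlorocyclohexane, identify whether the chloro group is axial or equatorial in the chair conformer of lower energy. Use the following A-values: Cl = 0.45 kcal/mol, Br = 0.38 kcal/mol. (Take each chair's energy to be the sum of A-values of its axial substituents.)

equatorial

C1 and C3 have the same parity, so for the trans isomer the two substituents are one axial and one equatorial in each chair.
Chair I (chloro axial, bromo equatorial): E = 0.45 kcal/mol.
Chair II (chloro equatorial, bromo axial): E = 0.38 kcal/mol.
Chair II is the more stable (lower-energy) conformer, and in that chair the chloro group is equatorial.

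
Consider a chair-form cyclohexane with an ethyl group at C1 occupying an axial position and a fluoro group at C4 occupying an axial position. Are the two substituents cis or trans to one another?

C1 and C4 have opposite parity, so their axial bonds point in opposite directions.
With opposite-parity carbons, two substituents on the same face are one axial and one equatorial; opposite faces give both axial or both equatorial.
Here the groups are axial/axial → opposite face → trans.

trans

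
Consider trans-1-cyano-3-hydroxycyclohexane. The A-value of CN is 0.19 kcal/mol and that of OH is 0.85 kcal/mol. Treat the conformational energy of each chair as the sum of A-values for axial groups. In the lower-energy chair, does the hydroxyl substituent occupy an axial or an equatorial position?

C1 and C3 have the same parity, so for the trans isomer the two substituents are one axial and one equatorial in each chair.
Chair I (cyano axial, hydroxyl equatorial): E = 0.19 kcal/mol.
Chair II (cyano equatorial, hydroxyl axial): E = 0.85 kcal/mol.
Chair I is the more stable (lower-energy) conformer, and in that chair the hydroxyl group is equatorial.

equatorial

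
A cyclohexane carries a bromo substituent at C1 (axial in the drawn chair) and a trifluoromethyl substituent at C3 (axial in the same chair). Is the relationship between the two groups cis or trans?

C1 and C3 have the same parity, so their axial bonds point in the same direction.
With same-parity carbons, two substituents on the same face are both axial or both equatorial; opposite faces give one of each.
Here the groups are axial/axial → same face → cis.

cis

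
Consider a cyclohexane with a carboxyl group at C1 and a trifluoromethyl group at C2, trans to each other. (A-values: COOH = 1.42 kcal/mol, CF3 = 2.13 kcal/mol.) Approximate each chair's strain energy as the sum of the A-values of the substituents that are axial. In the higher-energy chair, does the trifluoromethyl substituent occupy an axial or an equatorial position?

C1 and C2 have opposite parity, so for the trans isomer the two substituents are e,e in one chair and a,a in the other.
Chair I (carboxyl axial, trifluoromethyl axial): E = 3.55 kcal/mol.
Chair II (carboxyl equatorial, trifluoromethyl equatorial): E = 0.00 kcal/mol.
Chair I is the less stable (higher-energy) conformer, and in that chair the trifluoromethyl group is axial.

axial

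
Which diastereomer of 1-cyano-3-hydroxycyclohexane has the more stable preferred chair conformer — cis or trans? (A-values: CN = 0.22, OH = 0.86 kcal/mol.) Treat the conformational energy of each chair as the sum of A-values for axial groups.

At 1,3 positions (parity same): cis → (e,e or a,a); trans → (a,e or e,a).
Best chair for cis: E = 0.00 kcal/mol; best chair for trans: E = 0.22 kcal/mol.
The cis isomer is lower by 0.22 kcal/mol.

cis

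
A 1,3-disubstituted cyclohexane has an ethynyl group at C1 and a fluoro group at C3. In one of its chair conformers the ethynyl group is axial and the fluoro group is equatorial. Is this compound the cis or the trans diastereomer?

C1 and C3 have the same parity, so their axial bonds point in the same direction.
With same-parity carbons, two substituents on the same face are both axial or both equatorial; opposite faces give one of each.
Here the groups are axial/equatorial → opposite face → trans.

trans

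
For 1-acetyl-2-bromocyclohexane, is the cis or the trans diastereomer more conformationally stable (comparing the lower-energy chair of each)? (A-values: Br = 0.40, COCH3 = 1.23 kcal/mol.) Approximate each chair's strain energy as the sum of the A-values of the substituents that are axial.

At 1,2 positions (parity opposite): cis → (a,e or e,a); trans → (e,e or a,a).
Best chair for cis: E = 0.40 kcal/mol; best chair for trans: E = 0.00 kcal/mol.
The trans isomer is lower by 0.40 kcal/mol.

trans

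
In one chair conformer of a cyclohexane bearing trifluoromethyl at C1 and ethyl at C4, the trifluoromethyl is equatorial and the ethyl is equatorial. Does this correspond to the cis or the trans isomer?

trans

C1 and C4 have opposite parity, so their axial bonds point in opposite directions.
With opposite-parity carbons, two substituents on the same face are one axial and one equatorial; opposite faces give both axial or both equatorial.
Here the groups are equatorial/equatorial → opposite face → trans.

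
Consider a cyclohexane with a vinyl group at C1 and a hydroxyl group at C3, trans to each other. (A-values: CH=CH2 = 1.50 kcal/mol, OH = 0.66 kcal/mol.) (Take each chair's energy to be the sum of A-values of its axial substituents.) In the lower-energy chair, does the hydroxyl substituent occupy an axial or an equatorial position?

C1 and C3 have the same parity, so for the trans isomer the two substituents are one axial and one equatorial in each chair.
Chair I (vinyl axial, hydroxyl equatorial): E = 1.50 kcal/mol.
Chair II (vinyl equatorial, hydroxyl axial): E = 0.66 kcal/mol.
Chair II is the more stable (lower-energy) conformer, and in that chair the hydroxyl group is axial.

axial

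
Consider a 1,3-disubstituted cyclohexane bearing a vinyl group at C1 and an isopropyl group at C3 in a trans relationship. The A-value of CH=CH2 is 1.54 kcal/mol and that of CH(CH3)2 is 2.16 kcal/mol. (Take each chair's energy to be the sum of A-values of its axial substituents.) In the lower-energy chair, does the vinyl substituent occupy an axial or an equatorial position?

C1 and C3 have the same parity, so for the trans isomer the two substituents are one axial and one equatorial in each chair.
Chair I (vinyl axial, isopropyl equatorial): E = 1.54 kcal/mol.
Chair II (vinyl equatorial, isopropyl axial): E = 2.16 kcal/mol.
Chair I is the more stable (lower-energy) conformer, and in that chair the vinyl group is axial.

axial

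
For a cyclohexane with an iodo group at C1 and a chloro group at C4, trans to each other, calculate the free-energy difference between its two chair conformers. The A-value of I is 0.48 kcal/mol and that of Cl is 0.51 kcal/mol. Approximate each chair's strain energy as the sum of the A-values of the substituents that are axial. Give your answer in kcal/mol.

0.99 kcal/mol

C1 and C4 have opposite parity, so for the trans isomer the two substituents are e,e in one chair and a,a in the other.
Chair I (iodo axial, chloro axial): E = 0.99 kcal/mol.
Chair II (iodo equatorial, chloro equatorial): E = 0.00 kcal/mol.
ΔE = 0.99 − 0.00 = 0.99 kcal/mol; chair II is more stable.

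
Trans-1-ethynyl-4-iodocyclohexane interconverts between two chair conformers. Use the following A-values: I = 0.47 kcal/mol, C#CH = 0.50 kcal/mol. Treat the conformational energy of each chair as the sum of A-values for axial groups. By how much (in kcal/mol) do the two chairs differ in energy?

0.97 kcal/mol

C1 and C4 have opposite parity, so for the trans isomer the two substituents are e,e in one chair and a,a in the other.
Chair I (iodo axial, ethynyl axial): E = 0.97 kcal/mol.
Chair II (iodo equatorial, ethynyl equatorial): E = 0.00 kcal/mol.
ΔE = 0.97 − 0.00 = 0.97 kcal/mol; chair II is more stable.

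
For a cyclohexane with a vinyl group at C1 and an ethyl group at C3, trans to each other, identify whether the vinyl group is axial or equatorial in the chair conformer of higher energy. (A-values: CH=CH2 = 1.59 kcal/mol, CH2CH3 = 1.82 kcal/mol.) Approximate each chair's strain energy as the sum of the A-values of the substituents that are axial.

equatorial

C1 and C3 have the same parity, so for the trans isomer the two substituents are one axial and one equatorial in each chair.
Chair I (vinyl axial, ethyl equatorial): E = 1.59 kcal/mol.
Chair II (vinyl equatorial, ethyl axial): E = 1.82 kcal/mol.
Chair II is the less stable (higher-energy) conformer, and in that chair the vinyl group is equatorial.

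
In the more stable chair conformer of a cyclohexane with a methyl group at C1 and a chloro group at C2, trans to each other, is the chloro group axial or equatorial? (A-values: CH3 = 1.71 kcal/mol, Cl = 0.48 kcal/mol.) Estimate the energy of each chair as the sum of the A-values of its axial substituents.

equatorial

C1 and C2 have opposite parity, so for the trans isomer the two substituents are e,e in one chair and a,a in the other.
Chair I (methyl axial, chloro axial): E = 2.19 kcal/mol.
Chair II (methyl equatorial, chloro equatorial): E = 0.00 kcal/mol.
Chair II is the more stable (lower-energy) conformer, and in that chair the chloro group is equatorial.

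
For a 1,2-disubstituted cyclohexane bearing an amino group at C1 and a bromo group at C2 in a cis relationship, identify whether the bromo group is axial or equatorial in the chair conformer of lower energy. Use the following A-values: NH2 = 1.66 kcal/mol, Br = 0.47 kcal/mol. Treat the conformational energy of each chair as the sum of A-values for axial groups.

axial

C1 and C2 have opposite parity, so for the cis isomer the two substituents are one axial and one equatorial in each chair.
Chair I (amino axial, bromo equatorial): E = 1.66 kcal/mol.
Chair II (amino equatorial, bromo axial): E = 0.47 kcal/mol.
Chair II is the more stable (lower-energy) conformer, and in that chair the bromo group is axial.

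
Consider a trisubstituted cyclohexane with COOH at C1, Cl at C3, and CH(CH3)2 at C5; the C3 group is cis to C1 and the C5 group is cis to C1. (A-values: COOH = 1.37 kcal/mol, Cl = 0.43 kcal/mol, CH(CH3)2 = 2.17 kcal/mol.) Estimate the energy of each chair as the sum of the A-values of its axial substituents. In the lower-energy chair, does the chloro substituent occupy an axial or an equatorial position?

equatorial

Chair I (carboxyl axial, chloro axial, isopropyl axial): E = 3.97 kcal/mol.
Chair II (carboxyl equatorial, chloro equatorial, isopropyl equatorial): E = 0.00 kcal/mol.
Chair II is the more stable (lower-energy) conformer, and in that chair the chloro group is equatorial.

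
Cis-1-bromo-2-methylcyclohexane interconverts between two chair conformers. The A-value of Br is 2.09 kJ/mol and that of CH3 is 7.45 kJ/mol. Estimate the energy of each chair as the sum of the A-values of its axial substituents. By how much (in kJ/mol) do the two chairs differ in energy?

5.36 kJ/mol

C1 and C2 have opposite parity, so for the cis isomer the two substituents are one axial and one equatorial in each chair.
Chair I (bromo axial, methyl equatorial): E = 2.09 kJ/mol.
Chair II (bromo equatorial, methyl axial): E = 7.45 kJ/mol.
ΔE = 7.45 − 2.09 = 5.36 kJ/mol; chair I is more stable.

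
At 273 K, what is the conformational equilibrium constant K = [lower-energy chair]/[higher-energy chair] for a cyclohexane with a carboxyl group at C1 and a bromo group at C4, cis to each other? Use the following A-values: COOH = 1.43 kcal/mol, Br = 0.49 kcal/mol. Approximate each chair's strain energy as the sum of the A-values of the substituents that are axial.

K ≈ 5.66

C1 and C4 have opposite parity, so for the cis isomer the two substituents are one axial and one equatorial in each chair.
Chair I (carboxyl axial, bromo equatorial): E = 1.43 kcal/mol; chair II (carboxyl equatorial, bromo axial): E = 0.49 kcal/mol.
ΔG = 0.94 kcal/mol between the two chairs.
K = exp(ΔG/RT) with R = 1.987×10⁻³ kcal mol⁻¹ K⁻¹ and T = 273 K gives K ≈ 5.66.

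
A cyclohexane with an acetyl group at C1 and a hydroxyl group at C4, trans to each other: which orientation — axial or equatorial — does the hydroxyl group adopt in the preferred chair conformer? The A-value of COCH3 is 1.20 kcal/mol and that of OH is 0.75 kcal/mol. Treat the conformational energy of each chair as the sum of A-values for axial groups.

equatorial

C1 and C4 have opposite parity, so for the trans isomer the two substituents are e,e in one chair and a,a in the other.
Chair I (acetyl axial, hydroxyl axial): E = 1.95 kcal/mol.
Chair II (acetyl equatorial, hydroxyl equatorial): E = 0.00 kcal/mol.
Chair II is the more stable (lower-energy) conformer, and in that chair the hydroxyl group is equatorial.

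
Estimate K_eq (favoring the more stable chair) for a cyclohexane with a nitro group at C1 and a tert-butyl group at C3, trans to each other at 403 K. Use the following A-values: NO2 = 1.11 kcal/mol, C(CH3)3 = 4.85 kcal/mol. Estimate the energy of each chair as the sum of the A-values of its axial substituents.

K ≈ 107

C1 and C3 have the same parity, so for the trans isomer the two substituents are one axial and one equatorial in each chair.
Chair I (nitro axial, tert-butyl equatorial): E = 1.11 kcal/mol; chair II (nitro equatorial, tert-butyl axial): E = 4.85 kcal/mol.
ΔG = 3.74 kcal/mol between the two chairs.
K = exp(ΔG/RT) with R = 1.987×10⁻³ kcal mol⁻¹ K⁻¹ and T = 403 K gives K ≈ 107.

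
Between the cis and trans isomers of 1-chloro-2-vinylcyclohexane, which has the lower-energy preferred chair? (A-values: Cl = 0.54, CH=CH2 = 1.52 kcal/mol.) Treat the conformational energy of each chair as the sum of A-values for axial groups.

At 1,2 positions (parity opposite): cis → (a,e or e,a); trans → (e,e or a,a).
Best chair for cis: E = 0.54 kcal/mol; best chair for trans: E = 0.00 kcal/mol.
The trans isomer is lower by 0.54 kcal/mol.

trans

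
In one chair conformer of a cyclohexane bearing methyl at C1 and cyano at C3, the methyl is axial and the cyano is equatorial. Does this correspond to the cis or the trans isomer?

C1 and C3 have the same parity, so their axial bonds point in the same direction.
With same-parity carbons, two substituents on the same face are both axial or both equatorial; opposite faces give one of each.
Here the groups are axial/equatorial → opposite face → trans.

trans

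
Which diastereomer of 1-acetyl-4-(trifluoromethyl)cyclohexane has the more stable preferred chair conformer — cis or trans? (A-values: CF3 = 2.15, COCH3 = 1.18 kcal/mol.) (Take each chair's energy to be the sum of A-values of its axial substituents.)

trans

At 1,4 positions (parity opposite): cis → (a,e or e,a); trans → (e,e or a,a).
Best chair for cis: E = 1.18 kcal/mol; best chair for trans: E = 0.00 kcal/mol.
The trans isomer is lower by 1.18 kcal/mol.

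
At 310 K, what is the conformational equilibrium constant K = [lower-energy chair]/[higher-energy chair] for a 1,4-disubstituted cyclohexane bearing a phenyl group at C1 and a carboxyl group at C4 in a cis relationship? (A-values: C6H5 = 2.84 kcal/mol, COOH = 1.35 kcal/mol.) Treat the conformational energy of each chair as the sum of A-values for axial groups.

K ≈ 11.2

C1 and C4 have opposite parity, so for the cis isomer the two substituents are one axial and one equatorial in each chair.
Chair I (phenyl axial, carboxyl equatorial): E = 2.84 kcal/mol; chair II (phenyl equatorial, carboxyl axial): E = 1.35 kcal/mol.
ΔG = 1.49 kcal/mol between the two chairs.
K = exp(ΔG/RT) with R = 1.987×10⁻³ kcal mol⁻¹ K⁻¹ and T = 310 K gives K ≈ 11.2.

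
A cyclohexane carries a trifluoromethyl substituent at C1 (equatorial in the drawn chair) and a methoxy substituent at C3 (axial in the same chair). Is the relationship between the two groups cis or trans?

trans

C1 and C3 have the same parity, so their axial bonds point in the same direction.
With same-parity carbons, two substituents on the same face are both axial or both equatorial; opposite faces give one of each.
Here the groups are equatorial/axial → opposite face → trans.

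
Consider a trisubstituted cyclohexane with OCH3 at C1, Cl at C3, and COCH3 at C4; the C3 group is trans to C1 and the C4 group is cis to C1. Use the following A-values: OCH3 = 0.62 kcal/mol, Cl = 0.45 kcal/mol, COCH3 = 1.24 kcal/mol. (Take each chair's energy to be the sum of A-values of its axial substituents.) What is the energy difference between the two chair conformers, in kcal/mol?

Chair I (methoxy axial, chloro equatorial, acetyl equatorial): E = 0.62 kcal/mol.
Chair II (methoxy equatorial, chloro axial, acetyl axial): E = 1.69 kcal/mol.
ΔE = 1.69 − 0.62 = 1.07 kcal/mol; chair I is more stable.

1.07 kcal/mol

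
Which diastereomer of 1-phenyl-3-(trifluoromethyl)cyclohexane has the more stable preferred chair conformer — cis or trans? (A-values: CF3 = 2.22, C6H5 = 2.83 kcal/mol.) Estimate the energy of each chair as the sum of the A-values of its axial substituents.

cis

At 1,3 positions (parity same): cis → (e,e or a,a); trans → (a,e or e,a).
Best chair for cis: E = 0.00 kcal/mol; best chair for trans: E = 2.22 kcal/mol.
The cis isomer is lower by 2.22 kcal/mol.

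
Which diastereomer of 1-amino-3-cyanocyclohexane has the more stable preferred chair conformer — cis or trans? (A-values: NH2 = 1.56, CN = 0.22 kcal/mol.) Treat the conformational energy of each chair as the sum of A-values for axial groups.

cis

At 1,3 positions (parity same): cis → (e,e or a,a); trans → (a,e or e,a).
Best chair for cis: E = 0.00 kcal/mol; best chair for trans: E = 0.22 kcal/mol.
The cis isomer is lower by 0.22 kcal/mol.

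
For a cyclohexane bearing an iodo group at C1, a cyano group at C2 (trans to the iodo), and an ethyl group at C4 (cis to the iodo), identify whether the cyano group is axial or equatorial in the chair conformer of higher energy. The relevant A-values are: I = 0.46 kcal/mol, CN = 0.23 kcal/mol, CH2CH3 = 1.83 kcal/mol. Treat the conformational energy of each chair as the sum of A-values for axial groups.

Chair I (iodo axial, cyano axial, ethyl equatorial): E = 0.69 kcal/mol.
Chair II (iodo equatorial, cyano equatorial, ethyl axial): E = 1.83 kcal/mol.
Chair II is the less stable (higher-energy) conformer, and in that chair the cyano group is equatorial.

equatorial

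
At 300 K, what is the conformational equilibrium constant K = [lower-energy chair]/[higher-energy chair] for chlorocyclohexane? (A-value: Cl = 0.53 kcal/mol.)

One chair has the chloro group axial (E = 0.53 kcal/mol) and the other has it equatorial (E = 0).
ΔG = 0.53 kcal/mol between the two chairs.
K = exp(ΔG/RT) with R = 1.987×10⁻³ kcal mol⁻¹ K⁻¹ and T = 300 K gives K ≈ 2.43.

K ≈ 2.43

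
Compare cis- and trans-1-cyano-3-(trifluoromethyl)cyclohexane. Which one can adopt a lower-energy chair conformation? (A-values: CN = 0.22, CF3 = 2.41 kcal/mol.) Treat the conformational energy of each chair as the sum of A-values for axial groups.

At 1,3 positions (parity same): cis → (e,e or a,a); trans → (a,e or e,a).
Best chair for cis: E = 0.00 kcal/mol; best chair for trans: E = 0.22 kcal/mol.
The cis isomer is lower by 0.22 kcal/mol.

cis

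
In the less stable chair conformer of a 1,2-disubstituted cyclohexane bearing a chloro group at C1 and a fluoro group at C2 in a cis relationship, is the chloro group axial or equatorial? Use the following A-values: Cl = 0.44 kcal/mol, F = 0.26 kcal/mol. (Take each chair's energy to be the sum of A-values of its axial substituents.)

C1 and C2 have opposite parity, so for the cis isomer the two substituents are one axial and one equatorial in each chair.
Chair I (chloro axial, fluoro equatorial): E = 0.44 kcal/mol.
Chair II (chloro equatorial, fluoro axial): E = 0.26 kcal/mol.
Chair I is the less stable (higher-energy) conformer, and in that chair the chloro group is axial.

axial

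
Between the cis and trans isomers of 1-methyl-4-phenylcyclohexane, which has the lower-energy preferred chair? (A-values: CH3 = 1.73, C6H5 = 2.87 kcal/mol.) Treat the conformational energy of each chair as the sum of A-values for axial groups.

At 1,4 positions (parity opposite): cis → (a,e or e,a); trans → (e,e or a,a).
Best chair for cis: E = 1.73 kcal/mol; best chair for trans: E = 0.00 kcal/mol.
The trans isomer is lower by 1.73 kcal/mol.

trans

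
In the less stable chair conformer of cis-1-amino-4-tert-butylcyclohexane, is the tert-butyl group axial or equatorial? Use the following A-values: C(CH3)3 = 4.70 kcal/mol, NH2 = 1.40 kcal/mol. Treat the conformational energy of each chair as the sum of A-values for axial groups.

C1 and C4 have opposite parity, so for the cis isomer the two substituents are one axial and one equatorial in each chair.
Chair I (tert-butyl axial, amino equatorial): E = 4.70 kcal/mol.
Chair II (tert-butyl equatorial, amino axial): E = 1.40 kcal/mol.
Chair I is the less stable (higher-energy) conformer, and in that chair the tert-butyl group is axial.

axial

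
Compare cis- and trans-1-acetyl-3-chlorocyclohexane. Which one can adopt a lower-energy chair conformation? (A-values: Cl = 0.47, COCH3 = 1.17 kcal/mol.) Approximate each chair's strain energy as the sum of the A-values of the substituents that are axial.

cis

At 1,3 positions (parity same): cis → (e,e or a,a); trans → (a,e or e,a).
Best chair for cis: E = 0.00 kcal/mol; best chair for trans: E = 0.47 kcal/mol.
The cis isomer is lower by 0.47 kcal/mol.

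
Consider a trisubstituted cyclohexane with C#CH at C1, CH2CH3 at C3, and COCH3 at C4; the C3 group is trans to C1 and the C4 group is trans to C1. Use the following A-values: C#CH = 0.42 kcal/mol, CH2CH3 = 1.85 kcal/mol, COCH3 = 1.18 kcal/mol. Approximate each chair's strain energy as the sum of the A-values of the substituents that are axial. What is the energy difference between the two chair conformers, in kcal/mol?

Chair I (ethynyl axial, ethyl equatorial, acetyl axial): E = 1.60 kcal/mol.
Chair II (ethynyl equatorial, ethyl axial, acetyl equatorial): E = 1.85 kcal/mol.
ΔE = 1.85 − 1.60 = 0.25 kcal/mol; chair I is more stable.

0.25 kcal/mol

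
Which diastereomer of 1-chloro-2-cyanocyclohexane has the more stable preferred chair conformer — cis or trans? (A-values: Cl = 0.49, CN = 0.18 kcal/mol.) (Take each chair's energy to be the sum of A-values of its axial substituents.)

trans

At 1,2 positions (parity opposite): cis → (a,e or e,a); trans → (e,e or a,a).
Best chair for cis: E = 0.18 kcal/mol; best chair for trans: E = 0.00 kcal/mol.
The trans isomer is lower by 0.18 kcal/mol.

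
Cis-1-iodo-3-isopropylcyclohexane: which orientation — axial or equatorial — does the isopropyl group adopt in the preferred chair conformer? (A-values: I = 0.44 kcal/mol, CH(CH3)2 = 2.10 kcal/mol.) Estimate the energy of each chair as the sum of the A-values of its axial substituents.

C1 and C3 have the same parity, so for the cis isomer the two substituents are e,e in one chair and a,a in the other.
Chair I (iodo axial, isopropyl axial): E = 2.54 kcal/mol.
Chair II (iodo equatorial, isopropyl equatorial): E = 0.00 kcal/mol.
Chair II is the more stable (lower-energy) conformer, and in that chair the isopropyl group is equatorial.

equatorial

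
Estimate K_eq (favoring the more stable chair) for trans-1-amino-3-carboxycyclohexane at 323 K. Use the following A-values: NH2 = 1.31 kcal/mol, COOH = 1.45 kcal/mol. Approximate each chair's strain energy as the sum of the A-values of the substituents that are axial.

C1 and C3 have the same parity, so for the trans isomer the two substituents are one axial and one equatorial in each chair.
Chair I (amino axial, carboxyl equatorial): E = 1.31 kcal/mol; chair II (amino equatorial, carboxyl axial): E = 1.45 kcal/mol.
ΔG = 0.14 kcal/mol between the two chairs.
K = exp(ΔG/RT) with R = 1.987×10⁻³ kcal mol⁻¹ K⁻¹ and T = 323 K gives K ≈ 1.24.

K ≈ 1.24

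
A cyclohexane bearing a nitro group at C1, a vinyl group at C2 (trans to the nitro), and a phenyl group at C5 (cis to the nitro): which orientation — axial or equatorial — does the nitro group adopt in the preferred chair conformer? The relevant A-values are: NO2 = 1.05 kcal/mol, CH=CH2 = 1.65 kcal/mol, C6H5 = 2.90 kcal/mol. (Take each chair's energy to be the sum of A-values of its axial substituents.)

equatorial

Chair I (nitro axial, vinyl axial, phenyl axial): E = 5.60 kcal/mol.
Chair II (nitro equatorial, vinyl equatorial, phenyl equatorial): E = 0.00 kcal/mol.
Chair II is the more stable (lower-energy) conformer, and in that chair the nitro group is equatorial.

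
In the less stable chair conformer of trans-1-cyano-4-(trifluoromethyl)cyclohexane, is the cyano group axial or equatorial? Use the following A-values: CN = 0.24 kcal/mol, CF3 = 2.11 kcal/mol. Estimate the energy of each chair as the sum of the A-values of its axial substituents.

axial

C1 and C4 have opposite parity, so for the trans isomer the two substituents are e,e in one chair and a,a in the other.
Chair I (cyano axial, trifluoromethyl axial): E = 2.35 kcal/mol.
Chair II (cyano equatorial, trifluoromethyl equatorial): E = 0.00 kcal/mol.
Chair I is the less stable (higher-energy) conformer, and in that chair the cyano group is axial.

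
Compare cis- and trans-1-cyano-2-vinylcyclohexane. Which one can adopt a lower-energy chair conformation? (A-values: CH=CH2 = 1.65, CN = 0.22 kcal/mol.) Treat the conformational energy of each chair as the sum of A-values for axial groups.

trans

At 1,2 positions (parity opposite): cis → (a,e or e,a); trans → (e,e or a,a).
Best chair for cis: E = 0.22 kcal/mol; best chair for trans: E = 0.00 kcal/mol.
The trans isomer is lower by 0.22 kcal/mol.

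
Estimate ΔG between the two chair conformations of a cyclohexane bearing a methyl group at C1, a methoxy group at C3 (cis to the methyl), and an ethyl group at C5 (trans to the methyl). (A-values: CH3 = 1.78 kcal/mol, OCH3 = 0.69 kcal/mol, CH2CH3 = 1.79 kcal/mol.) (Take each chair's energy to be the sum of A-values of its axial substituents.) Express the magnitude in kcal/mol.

0.68 kcal/mol

Chair I (methyl axial, methoxy axial, ethyl equatorial): E = 2.47 kcal/mol.
Chair II (methyl equatorial, methoxy equatorial, ethyl axial): E = 1.79 kcal/mol.
ΔE = 2.47 − 1.79 = 0.68 kcal/mol; chair II is more stable.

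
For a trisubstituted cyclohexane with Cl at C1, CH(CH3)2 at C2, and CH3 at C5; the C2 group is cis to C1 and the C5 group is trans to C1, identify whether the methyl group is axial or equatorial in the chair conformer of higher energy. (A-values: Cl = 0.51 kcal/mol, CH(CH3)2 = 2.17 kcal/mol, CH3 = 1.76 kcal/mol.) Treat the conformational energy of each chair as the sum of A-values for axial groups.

axial

Chair I (chloro axial, isopropyl equatorial, methyl equatorial): E = 0.51 kcal/mol.
Chair II (chloro equatorial, isopropyl axial, methyl axial): E = 3.93 kcal/mol.
Chair II is the less stable (higher-energy) conformer, and in that chair the methyl group is axial.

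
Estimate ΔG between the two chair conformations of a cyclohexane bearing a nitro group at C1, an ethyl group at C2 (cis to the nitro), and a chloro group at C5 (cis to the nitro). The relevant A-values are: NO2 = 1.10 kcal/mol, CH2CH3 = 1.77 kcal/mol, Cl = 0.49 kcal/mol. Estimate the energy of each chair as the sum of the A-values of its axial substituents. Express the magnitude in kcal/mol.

0.18 kcal/mol

Chair I (nitro axial, ethyl equatorial, chloro axial): E = 1.59 kcal/mol.
Chair II (nitro equatorial, ethyl axial, chloro equatorial): E = 1.77 kcal/mol.
ΔE = 1.77 − 1.59 = 0.18 kcal/mol; chair I is more stable.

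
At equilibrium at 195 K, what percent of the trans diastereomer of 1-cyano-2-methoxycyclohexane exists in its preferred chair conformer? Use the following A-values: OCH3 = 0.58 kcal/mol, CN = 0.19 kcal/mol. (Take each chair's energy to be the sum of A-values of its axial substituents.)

C1 and C2 have opposite parity, so for the trans isomer the two substituents are e,e in one chair and a,a in the other.
Chair I (methoxy axial, cyano axial): E = 0.77 kcal/mol; chair II (methoxy equatorial, cyano equatorial): E = 0.00 kcal/mol.
ΔG = 0.77 kcal/mol between the two chairs.
K = exp(ΔG/RT) with R = 1.987×10⁻³ kcal mol⁻¹ K⁻¹ and T = 195 K gives K ≈ 7.3.
Fraction in the lower-energy chair = K/(K+1) = 87.9%.

87.9%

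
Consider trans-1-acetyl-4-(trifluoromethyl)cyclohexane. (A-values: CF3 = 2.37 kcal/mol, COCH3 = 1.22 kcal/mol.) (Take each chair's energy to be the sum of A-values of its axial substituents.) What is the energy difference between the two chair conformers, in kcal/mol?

3.59 kcal/mol

C1 and C4 have opposite parity, so for the trans isomer the two substituents are e,e in one chair and a,a in the other.
Chair I (trifluoromethyl axial, acetyl axial): E = 3.59 kcal/mol.
Chair II (trifluoromethyl equatorial, acetyl equatorial): E = 0.00 kcal/mol.
ΔE = 3.59 − 0.00 = 3.59 kcal/mol; chair II is more stable.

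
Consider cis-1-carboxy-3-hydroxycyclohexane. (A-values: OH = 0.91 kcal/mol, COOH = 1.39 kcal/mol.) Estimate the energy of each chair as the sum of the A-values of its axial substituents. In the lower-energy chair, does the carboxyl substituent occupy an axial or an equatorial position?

equatorial

C1 and C3 have the same parity, so for the cis isomer the two substituents are e,e in one chair and a,a in the other.
Chair I (hydroxyl axial, carboxyl axial): E = 2.30 kcal/mol.
Chair II (hydroxyl equatorial, carboxyl equatorial): E = 0.00 kcal/mol.
Chair II is the more stable (lower-energy) conformer, and in that chair the carboxyl group is equatorial.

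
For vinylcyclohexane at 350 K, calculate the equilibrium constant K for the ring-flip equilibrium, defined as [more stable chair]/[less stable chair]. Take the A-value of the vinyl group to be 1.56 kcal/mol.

One chair has the vinyl group axial (E = 1.56 kcal/mol) and the other has it equatorial (E = 0).
ΔG = 1.56 kcal/mol between the two chairs.
K = exp(ΔG/RT) with R = 1.987×10⁻³ kcal mol⁻¹ K⁻¹ and T = 350 K gives K ≈ 9.42.

K ≈ 9.42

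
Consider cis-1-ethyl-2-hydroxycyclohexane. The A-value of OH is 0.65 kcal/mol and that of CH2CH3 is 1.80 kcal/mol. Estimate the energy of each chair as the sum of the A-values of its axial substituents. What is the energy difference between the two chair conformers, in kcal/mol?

1.15 kcal/mol

C1 and C2 have opposite parity, so for the cis isomer the two substituents are one axial and one equatorial in each chair.
Chair I (hydroxyl axial, ethyl equatorial): E = 0.65 kcal/mol.
Chair II (hydroxyl equatorial, ethyl axial): E = 1.80 kcal/mol.
ΔE = 1.80 − 0.65 = 1.15 kcal/mol; chair I is more stable.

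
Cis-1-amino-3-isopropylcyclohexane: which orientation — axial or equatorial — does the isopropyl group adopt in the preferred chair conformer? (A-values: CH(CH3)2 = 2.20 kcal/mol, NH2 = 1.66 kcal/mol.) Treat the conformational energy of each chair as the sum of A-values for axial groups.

equatorial

C1 and C3 have the same parity, so for the cis isomer the two substituents are e,e in one chair and a,a in the other.
Chair I (isopropyl axial, amino axial): E = 3.86 kcal/mol.
Chair II (isopropyl equatorial, amino equatorial): E = 0.00 kcal/mol.
Chair II is the more stable (lower-energy) conformer, and in that chair the isopropyl group is equatorial.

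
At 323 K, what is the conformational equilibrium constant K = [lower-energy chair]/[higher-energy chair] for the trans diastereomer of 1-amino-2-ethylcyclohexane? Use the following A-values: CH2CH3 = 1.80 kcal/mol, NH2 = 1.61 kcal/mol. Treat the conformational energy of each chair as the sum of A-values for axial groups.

C1 and C2 have opposite parity, so for the trans isomer the two substituents are e,e in one chair and a,a in the other.
Chair I (ethyl axial, amino axial): E = 3.41 kcal/mol; chair II (ethyl equatorial, amino equatorial): E = 0.00 kcal/mol.
ΔG = 3.41 kcal/mol between the two chairs.
K = exp(ΔG/RT) with R = 1.987×10⁻³ kcal mol⁻¹ K⁻¹ and T = 323 K gives K ≈ 203.

K ≈ 203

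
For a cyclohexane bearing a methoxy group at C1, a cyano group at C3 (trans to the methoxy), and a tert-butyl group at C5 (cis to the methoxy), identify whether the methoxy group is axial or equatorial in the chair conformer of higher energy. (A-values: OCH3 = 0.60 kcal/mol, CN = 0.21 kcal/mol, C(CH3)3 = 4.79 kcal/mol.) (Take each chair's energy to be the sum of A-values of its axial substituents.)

axial

Chair I (methoxy axial, cyano equatorial, tert-butyl axial): E = 5.39 kcal/mol.
Chair II (methoxy equatorial, cyano axial, tert-butyl equatorial): E = 0.21 kcal/mol.
Chair I is the less stable (higher-energy) conformer, and in that chair the methoxy group is axial.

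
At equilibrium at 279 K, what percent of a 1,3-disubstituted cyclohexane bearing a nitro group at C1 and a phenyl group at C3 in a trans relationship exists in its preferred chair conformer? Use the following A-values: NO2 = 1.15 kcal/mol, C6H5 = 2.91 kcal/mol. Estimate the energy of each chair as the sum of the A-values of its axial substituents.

96.0%

C1 and C3 have the same parity, so for the trans isomer the two substituents are one axial and one equatorial in each chair.
Chair I (nitro axial, phenyl equatorial): E = 1.15 kcal/mol; chair II (nitro equatorial, phenyl axial): E = 2.91 kcal/mol.
ΔG = 1.76 kcal/mol between the two chairs.
K = exp(ΔG/RT) with R = 1.987×10⁻³ kcal mol⁻¹ K⁻¹ and T = 279 K gives K ≈ 23.9.
Fraction in the lower-energy chair = K/(K+1) = 96.0%.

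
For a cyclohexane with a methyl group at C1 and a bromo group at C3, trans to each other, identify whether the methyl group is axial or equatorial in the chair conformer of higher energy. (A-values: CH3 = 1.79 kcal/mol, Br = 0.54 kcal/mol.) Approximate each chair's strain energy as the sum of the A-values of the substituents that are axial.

axial

C1 and C3 have the same parity, so for the trans isomer the two substituents are one axial and one equatorial in each chair.
Chair I (methyl axial, bromo equatorial): E = 1.79 kcal/mol.
Chair II (methyl equatorial, bromo axial): E = 0.54 kcal/mol.
Chair I is the less stable (higher-energy) conformer, and in that chair the methyl group is axial.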